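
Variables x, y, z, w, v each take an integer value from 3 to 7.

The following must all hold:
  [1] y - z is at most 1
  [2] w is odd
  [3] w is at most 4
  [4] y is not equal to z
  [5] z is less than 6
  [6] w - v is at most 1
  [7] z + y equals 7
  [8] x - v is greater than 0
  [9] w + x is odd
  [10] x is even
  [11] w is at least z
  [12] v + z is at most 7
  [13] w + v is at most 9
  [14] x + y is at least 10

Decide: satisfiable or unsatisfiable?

Satisfiable

Take x = 6, y = 4, z = 3, w = 3, v = 4. Then constraint 1: y - z = 1; constraint 6: w - v = -1; constraint 7: z + y = 7, and every other listed constraint is also met.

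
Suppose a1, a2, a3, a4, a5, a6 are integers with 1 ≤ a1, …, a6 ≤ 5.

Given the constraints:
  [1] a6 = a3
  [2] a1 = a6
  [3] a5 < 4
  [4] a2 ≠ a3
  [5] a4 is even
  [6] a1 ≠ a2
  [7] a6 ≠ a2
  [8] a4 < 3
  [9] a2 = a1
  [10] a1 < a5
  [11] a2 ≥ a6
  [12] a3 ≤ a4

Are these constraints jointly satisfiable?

From constraints 1, 2, and 9, a2 = a1 = a6 = a3, so a2 = a3. But constraint 4 says a2 ≠ a3. Contradiction.

Unsatisfiable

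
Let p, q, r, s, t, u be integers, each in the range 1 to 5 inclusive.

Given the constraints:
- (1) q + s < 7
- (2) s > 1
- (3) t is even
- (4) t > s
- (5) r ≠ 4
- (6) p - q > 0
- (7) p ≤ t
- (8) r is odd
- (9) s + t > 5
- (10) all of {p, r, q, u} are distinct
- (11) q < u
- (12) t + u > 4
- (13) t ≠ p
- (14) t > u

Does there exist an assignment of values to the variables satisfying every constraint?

Satisfiable

Setting (p, q, r, s, t, u) = (3, 1, 5, 3, 4, 2) satisfies everything: constraint 1: q + s = 4; constraint 6: p - q = 2; constraint 9: s + t = 7, and the others follow.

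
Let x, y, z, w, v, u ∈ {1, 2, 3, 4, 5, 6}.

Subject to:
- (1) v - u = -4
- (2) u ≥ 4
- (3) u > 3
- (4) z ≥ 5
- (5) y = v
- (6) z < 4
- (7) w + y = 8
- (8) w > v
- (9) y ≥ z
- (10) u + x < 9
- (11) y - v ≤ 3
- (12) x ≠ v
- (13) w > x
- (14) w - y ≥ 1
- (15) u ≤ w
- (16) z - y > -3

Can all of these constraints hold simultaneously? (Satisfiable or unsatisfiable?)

From constraints 2 and 15: w ≥ u ≥ 4. From constraints 4 and 9: y ≥ z ≥ 5. Hence w + y ≥ 9. But constraint 7 requires w + y = 8, and 8 < 9. Contradiction.

Unsatisfiable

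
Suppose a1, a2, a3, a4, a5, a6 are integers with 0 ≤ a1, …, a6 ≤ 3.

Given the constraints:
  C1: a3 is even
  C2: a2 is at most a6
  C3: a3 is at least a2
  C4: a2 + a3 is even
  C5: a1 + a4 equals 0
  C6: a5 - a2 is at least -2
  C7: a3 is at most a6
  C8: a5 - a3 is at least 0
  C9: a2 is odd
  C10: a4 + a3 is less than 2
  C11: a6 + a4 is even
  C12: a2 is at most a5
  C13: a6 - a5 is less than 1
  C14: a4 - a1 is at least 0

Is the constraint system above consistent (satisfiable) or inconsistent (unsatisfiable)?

Constraint 9 makes a2 odd and constraint 1 makes a3 even, so a2 + a3 must be odd. Constraint 4 says a2 + a3 is even — contradiction.

Unsatisfiable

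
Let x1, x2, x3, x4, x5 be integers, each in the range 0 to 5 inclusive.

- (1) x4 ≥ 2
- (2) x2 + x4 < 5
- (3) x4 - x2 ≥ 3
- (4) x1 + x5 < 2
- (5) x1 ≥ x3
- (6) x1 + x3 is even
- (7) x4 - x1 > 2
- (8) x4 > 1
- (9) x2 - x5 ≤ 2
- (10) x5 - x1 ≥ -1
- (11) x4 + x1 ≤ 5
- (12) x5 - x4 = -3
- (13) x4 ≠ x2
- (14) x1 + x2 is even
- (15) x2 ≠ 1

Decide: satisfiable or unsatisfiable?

Setting (x1, x2, x3, x4, x5) = (0, 0, 0, 3, 0) satisfies everything: constraint 2: x2 + x4 = 3; constraint 3: x4 - x2 = 3, and the others follow.

Satisfiable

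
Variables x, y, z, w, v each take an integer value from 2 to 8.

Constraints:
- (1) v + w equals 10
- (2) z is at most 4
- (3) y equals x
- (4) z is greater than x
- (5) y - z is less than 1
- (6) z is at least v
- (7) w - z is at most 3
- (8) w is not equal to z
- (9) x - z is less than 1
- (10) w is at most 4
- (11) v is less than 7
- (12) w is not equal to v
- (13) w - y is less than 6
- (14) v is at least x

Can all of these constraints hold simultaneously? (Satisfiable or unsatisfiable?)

From constraints 2 and 6: v ≤ z ≤ 4. From constraint 10: w ≤ 4. Hence v + w ≤ 8. But constraint 1 requires v + w = 10, and 10 > 8. Contradiction.

Unsatisfiable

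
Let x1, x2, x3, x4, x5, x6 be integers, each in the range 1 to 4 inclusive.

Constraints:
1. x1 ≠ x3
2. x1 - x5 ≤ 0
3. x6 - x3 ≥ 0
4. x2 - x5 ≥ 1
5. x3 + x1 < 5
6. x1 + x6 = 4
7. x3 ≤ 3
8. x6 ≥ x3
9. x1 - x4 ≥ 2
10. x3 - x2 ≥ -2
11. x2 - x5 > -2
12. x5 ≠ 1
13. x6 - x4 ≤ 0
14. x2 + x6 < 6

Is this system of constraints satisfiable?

Constraints 2, 3, 4, 9, 10, and 13 give x2 − x5 ≥ 1, x5 − x1 ≥ 0, x1 − x4 ≥ 2, x4 − x6 ≥ 0, x6 − x3 ≥ 0, x3 − x2 ≥ -2.
Adding all 6 inequalities: the left sides telescope to 0, and the right sides sum to 1 + 0 + 2 + 0 + 0 + (-2) = 1. So 0 ≥ 1, which is false.

Unsatisfiable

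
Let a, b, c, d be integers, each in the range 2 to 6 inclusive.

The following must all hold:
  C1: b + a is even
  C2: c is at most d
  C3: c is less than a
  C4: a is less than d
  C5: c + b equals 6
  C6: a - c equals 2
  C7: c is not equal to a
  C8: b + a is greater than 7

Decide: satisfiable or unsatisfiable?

One satisfying assignment is a = 5, b = 3, c = 3, d = 6.
For the less obvious constraints — constraint 5: c + b = 6; constraint 6: a - c = 2; constraint 8: b + a = 8 — and the others hold by inspection.

Satisfiable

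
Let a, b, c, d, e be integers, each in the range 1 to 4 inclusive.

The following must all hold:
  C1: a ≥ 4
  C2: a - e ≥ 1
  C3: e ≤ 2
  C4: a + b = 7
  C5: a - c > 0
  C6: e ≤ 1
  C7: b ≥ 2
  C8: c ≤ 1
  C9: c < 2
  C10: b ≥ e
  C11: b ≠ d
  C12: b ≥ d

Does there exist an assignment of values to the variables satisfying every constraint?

Satisfiable

Take a = 4, b = 3, c = 1, d = 1, e = 1. Then constraint 2: a - e = 3; constraint 4: a + b = 7, and every other listed constraint is also met.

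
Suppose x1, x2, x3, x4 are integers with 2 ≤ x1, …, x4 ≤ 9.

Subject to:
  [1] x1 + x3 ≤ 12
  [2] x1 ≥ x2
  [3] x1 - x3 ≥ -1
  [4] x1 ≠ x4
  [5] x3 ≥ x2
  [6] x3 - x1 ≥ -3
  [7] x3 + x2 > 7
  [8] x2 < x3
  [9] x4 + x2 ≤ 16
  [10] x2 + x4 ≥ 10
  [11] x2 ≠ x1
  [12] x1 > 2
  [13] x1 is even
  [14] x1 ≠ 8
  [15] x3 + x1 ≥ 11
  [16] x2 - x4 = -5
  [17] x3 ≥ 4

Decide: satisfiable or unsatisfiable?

Setting (x1, x2, x3, x4) = (6, 4, 5, 9) satisfies everything: constraint 1: x1 + x3 = 11; constraint 3: x1 - x3 = 1, and the others follow.

Satisfiable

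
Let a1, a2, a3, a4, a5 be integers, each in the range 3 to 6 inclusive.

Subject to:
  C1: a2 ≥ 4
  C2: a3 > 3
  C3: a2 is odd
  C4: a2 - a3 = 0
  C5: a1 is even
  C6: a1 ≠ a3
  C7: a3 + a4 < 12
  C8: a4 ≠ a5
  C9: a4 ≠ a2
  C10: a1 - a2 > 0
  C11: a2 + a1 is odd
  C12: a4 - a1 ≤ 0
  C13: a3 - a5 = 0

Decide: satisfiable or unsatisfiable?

The assignment a1 = 6, a2 = 5, a3 = 5, a4 = 6, a5 = 5 works:
  constraint 4 holds since a2 - a3 = 0.
  constraint 7 holds since a3 + a4 = 11.
  constraint 10 holds since a1 - a2 = 1.
The rest check out directly.

Satisfiable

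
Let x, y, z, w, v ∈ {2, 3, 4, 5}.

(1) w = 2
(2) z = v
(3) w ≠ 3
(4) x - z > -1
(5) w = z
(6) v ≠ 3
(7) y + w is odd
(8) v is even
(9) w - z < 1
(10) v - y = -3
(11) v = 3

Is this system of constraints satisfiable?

Constraint 1 fixes w = 2 and constraint 11 fixes v = 3. Constraints 2 and 5 give w = z = v, so w = v. But 2 ≠ 3 — contradiction.

Unsatisfiable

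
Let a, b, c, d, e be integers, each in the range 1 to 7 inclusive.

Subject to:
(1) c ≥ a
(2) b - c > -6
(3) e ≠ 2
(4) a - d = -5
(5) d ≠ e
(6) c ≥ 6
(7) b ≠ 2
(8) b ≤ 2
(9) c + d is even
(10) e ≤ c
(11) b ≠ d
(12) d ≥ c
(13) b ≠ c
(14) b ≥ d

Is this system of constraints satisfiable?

From constraints 6 and 12: d ≥ c and c ≥ 6, so d ≥ 6. From constraints 8 and 14: d ≤ b and b ≤ 2, so d ≤ 2. But 2 < 6, so no value of d works.

Unsatisfiable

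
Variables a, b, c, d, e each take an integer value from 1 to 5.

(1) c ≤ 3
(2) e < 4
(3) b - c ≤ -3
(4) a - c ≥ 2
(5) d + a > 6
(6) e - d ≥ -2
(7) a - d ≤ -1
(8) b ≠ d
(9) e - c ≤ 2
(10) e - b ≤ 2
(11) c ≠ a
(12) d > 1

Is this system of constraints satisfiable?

Constraints 3, 4, 6, 7, and 10 give c − b ≥ 3, b − e ≥ -2, e − d ≥ -2, d − a ≥ 1, a − c ≥ 2.
Adding all 5 inequalities: the left sides telescope to 0, and the right sides sum to 3 + (-2) + (-2) + 1 + 2 = 2. So 0 ≥ 2, which is false.

Unsatisfiable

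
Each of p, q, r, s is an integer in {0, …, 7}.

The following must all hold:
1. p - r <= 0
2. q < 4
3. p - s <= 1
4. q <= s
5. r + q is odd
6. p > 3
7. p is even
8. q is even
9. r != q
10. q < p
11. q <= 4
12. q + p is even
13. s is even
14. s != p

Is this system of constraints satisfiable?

Satisfiable

Setting (p, q, r, s) = (4, 2, 5, 6) satisfies everything: constraint 1: p - r = -1; constraint 3: p - s = -2; constraint 5: r + q = 7 is odd, and the others follow.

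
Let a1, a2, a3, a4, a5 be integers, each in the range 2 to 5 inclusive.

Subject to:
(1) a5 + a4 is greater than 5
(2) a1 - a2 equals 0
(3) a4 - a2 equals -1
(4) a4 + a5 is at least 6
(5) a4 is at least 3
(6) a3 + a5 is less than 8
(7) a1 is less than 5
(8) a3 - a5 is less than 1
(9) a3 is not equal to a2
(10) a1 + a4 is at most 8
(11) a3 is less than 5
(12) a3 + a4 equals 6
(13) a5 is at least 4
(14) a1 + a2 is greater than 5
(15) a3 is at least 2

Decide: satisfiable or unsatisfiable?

Try a1 = 4, a2 = 4, a3 = 3, a4 = 3, a5 = 4.
Check constraint 1: a5 + a4 = 7; constraint 2: a1 - a2 = 0; constraint 3: a4 - a2 = -1. The remaining constraints are straightforward to verify.

Satisfiable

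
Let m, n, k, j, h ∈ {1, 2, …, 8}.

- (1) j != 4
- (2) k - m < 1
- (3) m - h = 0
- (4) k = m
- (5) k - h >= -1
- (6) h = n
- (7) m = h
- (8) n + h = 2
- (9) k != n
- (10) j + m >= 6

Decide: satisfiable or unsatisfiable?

From constraints 4, 6, and 7, k = m = h = n, so k = n. But constraint 9 says k ≠ n. Contradiction.

Unsatisfiable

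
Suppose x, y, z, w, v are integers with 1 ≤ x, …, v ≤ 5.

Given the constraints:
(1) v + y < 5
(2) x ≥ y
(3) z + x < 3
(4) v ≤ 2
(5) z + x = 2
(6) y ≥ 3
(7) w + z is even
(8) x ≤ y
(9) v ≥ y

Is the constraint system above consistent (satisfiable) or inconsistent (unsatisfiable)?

From constraint 6: y ≥ 3. From constraints 4 and 9: y ≤ v and v ≤ 2, so y ≤ 2. But 2 < 3, so no value of y works.

Unsatisfiable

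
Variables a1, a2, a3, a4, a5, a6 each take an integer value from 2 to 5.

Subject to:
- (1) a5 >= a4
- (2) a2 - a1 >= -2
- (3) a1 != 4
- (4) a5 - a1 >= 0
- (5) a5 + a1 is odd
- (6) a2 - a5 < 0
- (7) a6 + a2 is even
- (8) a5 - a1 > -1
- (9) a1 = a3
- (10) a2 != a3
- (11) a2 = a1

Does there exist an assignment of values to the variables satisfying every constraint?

From constraints 9 and 11, a2 = a1 = a3, so a2 = a3. But constraint 10 says a2 ≠ a3. Contradiction.

Unsatisfiable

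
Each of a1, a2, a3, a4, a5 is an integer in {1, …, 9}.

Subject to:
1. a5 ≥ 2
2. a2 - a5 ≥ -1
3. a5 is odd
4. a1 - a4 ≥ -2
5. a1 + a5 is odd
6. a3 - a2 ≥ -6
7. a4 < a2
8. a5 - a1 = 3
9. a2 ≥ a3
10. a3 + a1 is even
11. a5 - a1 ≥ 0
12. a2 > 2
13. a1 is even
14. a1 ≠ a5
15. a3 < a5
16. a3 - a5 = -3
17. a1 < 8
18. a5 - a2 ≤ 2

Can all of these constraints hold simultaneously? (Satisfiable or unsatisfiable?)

The assignment a1 = 6, a2 = 9, a3 = 6, a4 = 6, a5 = 9 works:
  constraint 2 holds since a2 - a5 = 0.
  constraint 4 holds since a1 - a4 = 0.
  constraint 6 holds since a3 - a2 = -3.
The rest check out directly.

Satisfiable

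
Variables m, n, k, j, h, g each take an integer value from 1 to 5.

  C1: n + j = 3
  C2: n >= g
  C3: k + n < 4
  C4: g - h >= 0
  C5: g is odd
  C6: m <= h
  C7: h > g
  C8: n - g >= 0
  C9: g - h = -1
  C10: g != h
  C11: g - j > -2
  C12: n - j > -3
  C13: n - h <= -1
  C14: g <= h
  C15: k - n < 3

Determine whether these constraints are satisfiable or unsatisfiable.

Unsatisfiable

Constraints 4, 8, and 13 give h − n ≥ 1, n − g ≥ 0, g − h ≥ 0.
Adding all 3 inequalities: the left sides telescope to 0, and the right sides sum to 1 + 0 + 0 = 1. So 0 ≥ 1, which is false.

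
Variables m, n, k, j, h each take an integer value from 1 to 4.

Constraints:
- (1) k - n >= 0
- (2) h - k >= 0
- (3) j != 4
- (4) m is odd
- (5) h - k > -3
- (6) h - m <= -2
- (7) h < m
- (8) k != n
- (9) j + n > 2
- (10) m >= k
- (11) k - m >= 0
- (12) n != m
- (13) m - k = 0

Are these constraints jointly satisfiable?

Unsatisfiable

Constraints 2, 6, and 11 give m − h ≥ 2, h − k ≥ 0, k − m ≥ 0.
Adding all 3 inequalities: the left sides telescope to 0, and the right sides sum to 2 + 0 + 0 = 2. So 0 ≥ 2, which is false.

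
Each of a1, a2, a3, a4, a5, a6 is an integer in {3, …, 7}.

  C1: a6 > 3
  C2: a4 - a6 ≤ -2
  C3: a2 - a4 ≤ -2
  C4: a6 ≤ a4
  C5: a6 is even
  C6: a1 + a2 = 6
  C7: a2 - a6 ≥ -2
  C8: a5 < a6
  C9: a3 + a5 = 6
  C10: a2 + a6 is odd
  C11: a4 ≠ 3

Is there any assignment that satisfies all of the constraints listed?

Unsatisfiable

Constraints 2, 3, and 7 give a6 − a4 ≥ 2, a4 − a2 ≥ 2, a2 − a6 ≥ -2.
Adding all 3 inequalities: the left sides telescope to 0, and the right sides sum to 2 + 2 + (-2) = 2. So 0 ≥ 2, which is false.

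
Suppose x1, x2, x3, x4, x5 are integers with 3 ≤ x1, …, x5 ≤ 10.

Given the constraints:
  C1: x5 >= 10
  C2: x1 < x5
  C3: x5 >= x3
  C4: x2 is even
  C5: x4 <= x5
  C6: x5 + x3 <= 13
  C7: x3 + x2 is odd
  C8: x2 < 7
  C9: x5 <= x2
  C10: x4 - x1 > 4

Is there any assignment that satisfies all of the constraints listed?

From constraints 1 and 9: x2 ≥ x5 and x5 ≥ 10, so x2 ≥ 10. From constraint 8: x2 ≤ 6. But 6 < 10, so no value of x2 works.

Unsatisfiable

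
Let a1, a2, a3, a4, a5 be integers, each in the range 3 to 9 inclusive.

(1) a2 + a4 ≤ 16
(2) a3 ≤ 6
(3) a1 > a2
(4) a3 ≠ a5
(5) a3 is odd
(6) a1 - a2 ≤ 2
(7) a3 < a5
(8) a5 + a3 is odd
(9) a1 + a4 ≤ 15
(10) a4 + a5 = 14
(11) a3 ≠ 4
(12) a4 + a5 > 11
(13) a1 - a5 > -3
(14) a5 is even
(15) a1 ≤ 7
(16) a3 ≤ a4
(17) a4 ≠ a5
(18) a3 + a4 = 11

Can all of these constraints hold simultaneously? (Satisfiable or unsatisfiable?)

The assignment a1 = 6, a2 = 5, a3 = 3, a4 = 8, a5 = 6 works:
  constraint 1 holds since a2 + a4 = 13.
  constraint 6 holds since a1 - a2 = 1.
The rest check out directly.

Satisfiable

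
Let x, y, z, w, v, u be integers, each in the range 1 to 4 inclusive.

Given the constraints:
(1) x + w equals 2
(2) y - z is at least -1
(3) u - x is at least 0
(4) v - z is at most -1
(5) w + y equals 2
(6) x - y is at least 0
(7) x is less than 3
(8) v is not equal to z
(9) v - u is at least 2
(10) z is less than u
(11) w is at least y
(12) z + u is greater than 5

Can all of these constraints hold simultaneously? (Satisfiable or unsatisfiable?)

Constraints 2, 3, 4, 6, and 9 give u − x ≥ 0, x − y ≥ 0, y − z ≥ -1, z − v ≥ 1, v − u ≥ 2.
Adding all 5 inequalities: the left sides telescope to 0, and the right sides sum to 0 + 0 + (-1) + 1 + 2 = 2. So 0 ≥ 2, which is false.

Unsatisfiable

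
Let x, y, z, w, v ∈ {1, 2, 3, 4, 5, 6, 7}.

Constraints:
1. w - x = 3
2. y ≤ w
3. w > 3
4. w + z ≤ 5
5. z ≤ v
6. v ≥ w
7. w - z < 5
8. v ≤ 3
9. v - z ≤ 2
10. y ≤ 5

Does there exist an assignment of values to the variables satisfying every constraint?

Unsatisfiable

From constraint 3: w ≥ 4. From constraints 6 and 8: w ≤ v and v ≤ 3, so w ≤ 3. But 3 < 4, so no value of w works.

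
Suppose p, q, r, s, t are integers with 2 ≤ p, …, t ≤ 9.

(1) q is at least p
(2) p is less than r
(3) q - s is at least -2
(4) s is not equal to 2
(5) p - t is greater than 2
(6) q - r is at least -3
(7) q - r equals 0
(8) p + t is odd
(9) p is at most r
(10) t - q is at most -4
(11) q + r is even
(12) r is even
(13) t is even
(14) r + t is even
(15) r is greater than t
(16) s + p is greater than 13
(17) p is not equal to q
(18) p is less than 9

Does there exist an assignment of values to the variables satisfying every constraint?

Try p = 7, q = 8, r = 8, s = 8, t = 4.
Check constraint 3: q - s = 0; constraint 5: p - t = 3; constraint 6: q - r = 0. The remaining constraints are straightforward to verify.

Satisfiable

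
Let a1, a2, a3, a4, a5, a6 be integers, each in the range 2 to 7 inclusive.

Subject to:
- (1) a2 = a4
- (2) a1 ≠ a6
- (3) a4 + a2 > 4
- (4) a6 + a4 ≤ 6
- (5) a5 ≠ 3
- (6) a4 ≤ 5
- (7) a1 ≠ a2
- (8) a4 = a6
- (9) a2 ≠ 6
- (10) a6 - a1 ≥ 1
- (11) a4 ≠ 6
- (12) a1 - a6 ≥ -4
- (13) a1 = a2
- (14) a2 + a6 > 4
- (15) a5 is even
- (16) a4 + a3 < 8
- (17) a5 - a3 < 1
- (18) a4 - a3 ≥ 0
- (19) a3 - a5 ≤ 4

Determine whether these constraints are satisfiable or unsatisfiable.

Unsatisfiable

From constraints 1, 8, and 13, a1 = a2 = a4 = a6, so a1 = a6. But constraint 2 says a1 ≠ a6. Contradiction.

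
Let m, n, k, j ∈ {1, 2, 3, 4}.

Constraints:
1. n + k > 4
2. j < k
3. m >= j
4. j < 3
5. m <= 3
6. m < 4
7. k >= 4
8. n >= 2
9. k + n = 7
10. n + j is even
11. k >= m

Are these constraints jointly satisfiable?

Satisfiable

The assignment m = 3, n = 3, k = 4, j = 1 works:
  constraint 1 holds since n + k = 7.
  constraint 9 holds since k + n = 7.
  constraint 10 holds since n + j = 4 is even.
The rest check out directly.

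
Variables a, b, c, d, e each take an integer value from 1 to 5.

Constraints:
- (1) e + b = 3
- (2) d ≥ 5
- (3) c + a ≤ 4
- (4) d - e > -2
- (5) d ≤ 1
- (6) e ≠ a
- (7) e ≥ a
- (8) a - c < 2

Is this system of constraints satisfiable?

Unsatisfiable

From constraint 2: d ≥ 5. From constraint 5: d ≤ 1. But 1 < 5, so no value of d works.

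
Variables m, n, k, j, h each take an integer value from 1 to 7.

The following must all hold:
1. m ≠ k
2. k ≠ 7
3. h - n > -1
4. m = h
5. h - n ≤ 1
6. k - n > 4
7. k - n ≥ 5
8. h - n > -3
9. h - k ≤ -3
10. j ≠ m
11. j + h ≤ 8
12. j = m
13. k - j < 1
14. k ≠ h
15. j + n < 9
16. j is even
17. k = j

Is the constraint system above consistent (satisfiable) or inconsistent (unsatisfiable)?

From constraints 4, 12, and 17, k = j = m = h, so k = h. But constraint 14 says k ≠ h. Contradiction.

Unsatisfiable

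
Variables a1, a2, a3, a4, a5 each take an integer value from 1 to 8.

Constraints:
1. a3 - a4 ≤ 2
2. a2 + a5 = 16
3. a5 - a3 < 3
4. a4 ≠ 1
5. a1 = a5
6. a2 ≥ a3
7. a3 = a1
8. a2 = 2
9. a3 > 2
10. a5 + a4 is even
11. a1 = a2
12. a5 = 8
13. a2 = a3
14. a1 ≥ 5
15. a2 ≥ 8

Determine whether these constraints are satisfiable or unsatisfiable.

Unsatisfiable

Constraint 8 fixes a2 = 2 and constraint 12 fixes a5 = 8. Constraints 5, 7, and 13 give a2 = a3 = a1 = a5, so a2 = a5. But 2 ≠ 8 — contradiction.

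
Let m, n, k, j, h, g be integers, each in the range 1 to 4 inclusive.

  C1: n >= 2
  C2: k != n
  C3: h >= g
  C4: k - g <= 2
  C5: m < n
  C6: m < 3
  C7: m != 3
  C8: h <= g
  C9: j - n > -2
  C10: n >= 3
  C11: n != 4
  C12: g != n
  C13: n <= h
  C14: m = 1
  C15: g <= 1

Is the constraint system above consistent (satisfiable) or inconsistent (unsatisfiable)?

Unsatisfiable

From constraints 10 and 13: h ≥ n and n ≥ 3, so h ≥ 3. From constraints 8 and 15: h ≤ g and g ≤ 1, so h ≤ 1. But 1 < 3, so no value of h works.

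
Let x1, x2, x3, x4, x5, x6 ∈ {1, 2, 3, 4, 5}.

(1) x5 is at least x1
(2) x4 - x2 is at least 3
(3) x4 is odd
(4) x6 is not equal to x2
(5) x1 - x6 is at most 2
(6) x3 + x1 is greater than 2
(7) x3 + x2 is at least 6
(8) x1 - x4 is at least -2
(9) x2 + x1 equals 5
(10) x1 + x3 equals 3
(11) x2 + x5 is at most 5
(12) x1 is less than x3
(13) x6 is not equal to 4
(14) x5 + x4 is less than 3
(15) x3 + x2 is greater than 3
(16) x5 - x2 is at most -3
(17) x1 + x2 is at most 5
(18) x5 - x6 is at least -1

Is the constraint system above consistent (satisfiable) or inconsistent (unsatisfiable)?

Unsatisfiable

Constraints 2, 5, 8, 16, and 18 give x6 − x1 ≥ -2, x1 − x4 ≥ -2, x4 − x2 ≥ 3, x2 − x5 ≥ 3, x5 − x6 ≥ -1.
Adding all 5 inequalities: the left sides telescope to 0, and the right sides sum to (-2) + (-2) + 3 + 3 + (-1) = 1. So 0 ≥ 1, which is false.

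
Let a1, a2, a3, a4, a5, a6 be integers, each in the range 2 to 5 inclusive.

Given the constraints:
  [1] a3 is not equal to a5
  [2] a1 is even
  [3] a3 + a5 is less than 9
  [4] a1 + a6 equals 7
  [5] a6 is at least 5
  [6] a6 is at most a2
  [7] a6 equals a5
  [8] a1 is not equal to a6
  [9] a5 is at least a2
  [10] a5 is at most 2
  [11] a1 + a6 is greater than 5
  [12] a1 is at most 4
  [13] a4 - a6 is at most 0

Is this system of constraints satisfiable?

Unsatisfiable

From constraints 5 and 6: a2 ≥ a6 and a6 ≥ 5, so a2 ≥ 5. From constraints 9 and 10: a2 ≤ a5 and a5 ≤ 2, so a2 ≤ 2. But 2 < 5, so no value of a2 works.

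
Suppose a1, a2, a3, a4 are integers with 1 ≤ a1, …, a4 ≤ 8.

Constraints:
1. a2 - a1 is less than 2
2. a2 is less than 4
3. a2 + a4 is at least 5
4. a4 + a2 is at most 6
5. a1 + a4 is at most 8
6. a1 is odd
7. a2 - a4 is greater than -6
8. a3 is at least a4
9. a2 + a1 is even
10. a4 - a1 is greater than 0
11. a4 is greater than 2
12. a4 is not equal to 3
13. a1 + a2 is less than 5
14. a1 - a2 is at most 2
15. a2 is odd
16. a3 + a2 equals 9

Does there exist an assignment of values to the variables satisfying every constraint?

Try a1 = 1, a2 = 1, a3 = 8, a4 = 4.
Check constraint 1: a2 - a1 = 0; constraint 3: a2 + a4 = 5; constraint 4: a4 + a2 = 5. The remaining constraints are straightforward to verify.

Satisfiable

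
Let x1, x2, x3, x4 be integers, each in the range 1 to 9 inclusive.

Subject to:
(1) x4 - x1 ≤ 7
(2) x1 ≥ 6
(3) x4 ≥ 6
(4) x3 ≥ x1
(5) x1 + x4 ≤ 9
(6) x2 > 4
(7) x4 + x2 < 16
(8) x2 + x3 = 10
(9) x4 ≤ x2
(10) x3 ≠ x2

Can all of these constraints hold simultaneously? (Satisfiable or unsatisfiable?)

Unsatisfiable

From constraints 3 and 9: x2 ≥ x4 ≥ 6. From constraints 2 and 4: x3 ≥ x1 ≥ 6. Hence x2 + x3 ≥ 12. But constraint 8 requires x2 + x3 = 10, and 10 < 12. Contradiction.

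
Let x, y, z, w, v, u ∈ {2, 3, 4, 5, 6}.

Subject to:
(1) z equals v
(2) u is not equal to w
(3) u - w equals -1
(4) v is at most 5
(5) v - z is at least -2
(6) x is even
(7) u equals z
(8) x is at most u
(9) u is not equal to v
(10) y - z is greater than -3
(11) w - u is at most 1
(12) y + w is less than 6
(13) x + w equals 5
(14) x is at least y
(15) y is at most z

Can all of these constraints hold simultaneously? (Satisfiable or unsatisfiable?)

From constraints 1 and 7, u = z = v, so u = v. But constraint 9 says u ≠ v. Contradiction.

Unsatisfiable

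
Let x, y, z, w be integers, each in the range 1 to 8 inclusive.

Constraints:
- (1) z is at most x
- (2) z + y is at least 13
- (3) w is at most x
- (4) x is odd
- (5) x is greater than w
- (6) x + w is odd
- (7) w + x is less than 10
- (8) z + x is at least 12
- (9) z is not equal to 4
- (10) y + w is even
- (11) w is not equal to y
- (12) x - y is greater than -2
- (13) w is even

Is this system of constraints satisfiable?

The assignment x = 7, y = 8, z = 6, w = 2 works:
  constraint 2 holds since z + y = 14.
  constraint 7 holds since w + x = 9.
  constraint 8 holds since z + x = 13.
The rest check out directly.

Satisfiable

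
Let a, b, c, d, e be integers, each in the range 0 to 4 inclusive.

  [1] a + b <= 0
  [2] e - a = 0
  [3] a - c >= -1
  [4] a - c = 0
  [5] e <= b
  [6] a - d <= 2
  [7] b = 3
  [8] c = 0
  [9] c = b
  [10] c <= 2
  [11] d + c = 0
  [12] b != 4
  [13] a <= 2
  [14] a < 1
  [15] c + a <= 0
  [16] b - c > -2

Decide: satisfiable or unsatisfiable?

Constraint 8 fixes c = 0 and constraint 7 fixes b = 3, but constraint 9 requires c = b. Since 0 ≠ 3, contradiction.

Unsatisfiable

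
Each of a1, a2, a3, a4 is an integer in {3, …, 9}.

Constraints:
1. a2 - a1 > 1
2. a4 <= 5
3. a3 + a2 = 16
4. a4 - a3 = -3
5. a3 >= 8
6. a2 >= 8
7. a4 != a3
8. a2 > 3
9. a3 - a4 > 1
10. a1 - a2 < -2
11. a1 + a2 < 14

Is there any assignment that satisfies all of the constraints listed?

Take a1 = 4, a2 = 8, a3 = 8, a4 = 5. Then constraint 1: a2 - a1 = 4; constraint 3: a3 + a2 = 16, and every other listed constraint is also met.

Satisfiable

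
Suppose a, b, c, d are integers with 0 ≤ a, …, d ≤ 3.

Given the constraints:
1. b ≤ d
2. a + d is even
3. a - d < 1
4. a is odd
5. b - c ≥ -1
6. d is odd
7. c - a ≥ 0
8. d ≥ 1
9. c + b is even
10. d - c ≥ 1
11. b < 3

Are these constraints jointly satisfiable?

Satisfiable

Try a = 1, b = 2, c = 2, d = 3.
Check constraint 3: a - d = -2; constraint 5: b - c = 0. The remaining constraints are straightforward to verify.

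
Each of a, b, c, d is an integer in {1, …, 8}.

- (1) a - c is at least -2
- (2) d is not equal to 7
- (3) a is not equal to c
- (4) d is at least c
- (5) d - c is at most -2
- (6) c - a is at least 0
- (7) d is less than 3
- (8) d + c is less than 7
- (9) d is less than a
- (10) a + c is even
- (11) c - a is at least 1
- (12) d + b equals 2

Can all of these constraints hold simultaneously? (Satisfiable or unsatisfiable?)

Constraints 4, 6, and 9 give a ≤ c, c ≤ d, d < a. Chaining: a ≤ c ≤ d < a, which forces a < a — impossible.

Unsatisfiable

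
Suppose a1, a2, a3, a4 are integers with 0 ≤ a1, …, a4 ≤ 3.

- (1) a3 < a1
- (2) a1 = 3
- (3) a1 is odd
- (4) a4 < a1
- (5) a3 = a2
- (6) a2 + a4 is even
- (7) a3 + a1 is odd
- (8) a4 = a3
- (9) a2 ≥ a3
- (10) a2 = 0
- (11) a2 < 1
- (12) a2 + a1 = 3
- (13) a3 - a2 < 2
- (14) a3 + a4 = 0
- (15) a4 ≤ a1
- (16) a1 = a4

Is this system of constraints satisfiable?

Unsatisfiable

Constraint 2 fixes a1 = 3 and constraint 10 fixes a2 = 0. Constraints 5, 8, and 16 give a1 = a4 = a3 = a2, so a1 = a2. But 3 ≠ 0 — contradiction.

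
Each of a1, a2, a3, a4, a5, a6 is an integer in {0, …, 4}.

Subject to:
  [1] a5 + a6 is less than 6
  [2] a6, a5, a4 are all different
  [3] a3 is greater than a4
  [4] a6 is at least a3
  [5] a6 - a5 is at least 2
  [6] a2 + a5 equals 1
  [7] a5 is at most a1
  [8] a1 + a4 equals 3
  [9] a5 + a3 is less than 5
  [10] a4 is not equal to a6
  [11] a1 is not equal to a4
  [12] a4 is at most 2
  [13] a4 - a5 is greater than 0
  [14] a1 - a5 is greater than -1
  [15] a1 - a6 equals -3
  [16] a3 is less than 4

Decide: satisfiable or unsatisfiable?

Setting (a1, a2, a3, a4, a5, a6) = (1, 1, 3, 2, 0, 4) satisfies everything: constraint 1: a5 + a6 = 4; constraint 5: a6 - a5 = 4, and the others follow.

Satisfiable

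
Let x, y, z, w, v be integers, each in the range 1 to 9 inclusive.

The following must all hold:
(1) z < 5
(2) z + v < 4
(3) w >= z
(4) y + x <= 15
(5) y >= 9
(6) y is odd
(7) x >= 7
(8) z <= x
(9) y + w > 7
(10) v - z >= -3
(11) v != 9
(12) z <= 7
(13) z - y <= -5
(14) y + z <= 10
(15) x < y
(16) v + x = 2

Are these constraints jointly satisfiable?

From constraint 5: y ≥ 9. From constraint 7: x ≥ 7. Hence y + x ≥ 16. But constraint 4 requires y + x ≤ 15, and 15 < 16. Contradiction.

Unsatisfiable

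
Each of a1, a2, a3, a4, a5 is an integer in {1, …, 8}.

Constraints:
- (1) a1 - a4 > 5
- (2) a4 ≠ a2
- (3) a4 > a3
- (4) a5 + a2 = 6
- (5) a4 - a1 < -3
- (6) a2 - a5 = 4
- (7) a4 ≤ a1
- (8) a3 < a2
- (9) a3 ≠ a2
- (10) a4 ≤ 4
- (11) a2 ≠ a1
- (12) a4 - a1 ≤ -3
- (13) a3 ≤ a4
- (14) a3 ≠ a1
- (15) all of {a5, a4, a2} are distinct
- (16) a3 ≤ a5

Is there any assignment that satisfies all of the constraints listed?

Satisfiable

Setting (a1, a2, a3, a4, a5) = (8, 5, 1, 2, 1) satisfies everything: constraint 1: a1 - a4 = 6; constraint 4: a5 + a2 = 6; constraint 5: a4 - a1 = -6, and the others follow.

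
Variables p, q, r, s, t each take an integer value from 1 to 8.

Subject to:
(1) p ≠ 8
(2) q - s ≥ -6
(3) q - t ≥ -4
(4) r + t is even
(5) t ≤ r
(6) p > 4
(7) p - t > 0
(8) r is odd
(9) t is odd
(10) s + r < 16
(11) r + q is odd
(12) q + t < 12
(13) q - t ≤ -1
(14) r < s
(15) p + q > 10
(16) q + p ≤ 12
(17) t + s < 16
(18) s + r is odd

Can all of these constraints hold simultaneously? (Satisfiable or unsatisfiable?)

Satisfiable

One satisfying assignment is p = 7, q = 4, r = 7, s = 8, t = 5.
For the less obvious constraints — constraint 2: q - s = -4; constraint 3: q - t = -1; constraint 7: p - t = 2 — and the others hold by inspection.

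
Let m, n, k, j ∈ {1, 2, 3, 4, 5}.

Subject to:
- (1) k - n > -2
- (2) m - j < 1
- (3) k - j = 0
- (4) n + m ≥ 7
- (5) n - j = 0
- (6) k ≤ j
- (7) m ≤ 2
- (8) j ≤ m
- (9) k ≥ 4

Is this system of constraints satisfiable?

Unsatisfiable

From constraints 6 and 9: j ≥ k and k ≥ 4, so j ≥ 4. From constraints 7 and 8: j ≤ m and m ≤ 2, so j ≤ 2. But 2 < 4, so no value of j works.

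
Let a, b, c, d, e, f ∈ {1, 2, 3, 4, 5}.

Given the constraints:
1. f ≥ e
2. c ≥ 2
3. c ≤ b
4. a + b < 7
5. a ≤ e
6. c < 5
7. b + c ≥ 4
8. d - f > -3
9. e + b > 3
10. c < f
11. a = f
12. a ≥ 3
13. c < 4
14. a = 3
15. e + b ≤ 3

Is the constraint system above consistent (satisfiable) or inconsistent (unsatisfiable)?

From constraints 5 and 12: e ≥ a ≥ 3. From constraints 2 and 3: b ≥ c ≥ 2. Hence e + b ≥ 5. But constraint 15 requires e + b ≤ 3, and 3 < 5. Contradiction.

Unsatisfiable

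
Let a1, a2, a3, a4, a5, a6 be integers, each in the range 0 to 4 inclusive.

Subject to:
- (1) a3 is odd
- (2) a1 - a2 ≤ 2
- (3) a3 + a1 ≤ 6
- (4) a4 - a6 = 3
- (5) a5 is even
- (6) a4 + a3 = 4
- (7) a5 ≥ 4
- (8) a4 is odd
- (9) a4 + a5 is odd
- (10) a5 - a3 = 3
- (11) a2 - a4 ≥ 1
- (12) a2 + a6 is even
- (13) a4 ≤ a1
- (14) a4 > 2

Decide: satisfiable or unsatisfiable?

Satisfiable

One satisfying assignment is a1 = 4, a2 = 4, a3 = 1, a4 = 3, a5 = 4, a6 = 0.
For the less obvious constraints — constraint 2: a1 - a2 = 0; constraint 3: a3 + a1 = 5 — and the others hold by inspection.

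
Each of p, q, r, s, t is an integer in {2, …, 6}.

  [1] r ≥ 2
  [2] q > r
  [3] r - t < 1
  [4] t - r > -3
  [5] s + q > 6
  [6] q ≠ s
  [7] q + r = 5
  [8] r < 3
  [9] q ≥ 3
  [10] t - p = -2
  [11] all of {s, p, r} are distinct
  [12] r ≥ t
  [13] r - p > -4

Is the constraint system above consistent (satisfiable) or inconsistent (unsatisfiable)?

Try p = 4, q = 3, r = 2, s = 5, t = 2.
Check constraint 3: r - t = 0; constraint 4: t - r = 0; constraint 5: s + q = 8. The remaining constraints are straightforward to verify.

Satisfiable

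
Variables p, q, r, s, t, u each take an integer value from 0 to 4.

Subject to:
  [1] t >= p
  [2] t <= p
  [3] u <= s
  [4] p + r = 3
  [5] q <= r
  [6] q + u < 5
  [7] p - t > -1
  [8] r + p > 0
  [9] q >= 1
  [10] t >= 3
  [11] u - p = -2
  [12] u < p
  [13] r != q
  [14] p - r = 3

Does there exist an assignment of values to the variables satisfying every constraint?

From constraints 2 and 10: p ≥ t ≥ 3. From constraints 5 and 9: r ≥ q ≥ 1. Hence p + r ≥ 4. But constraint 4 requires p + r = 3, and 3 < 4. Contradiction.

Unsatisfiable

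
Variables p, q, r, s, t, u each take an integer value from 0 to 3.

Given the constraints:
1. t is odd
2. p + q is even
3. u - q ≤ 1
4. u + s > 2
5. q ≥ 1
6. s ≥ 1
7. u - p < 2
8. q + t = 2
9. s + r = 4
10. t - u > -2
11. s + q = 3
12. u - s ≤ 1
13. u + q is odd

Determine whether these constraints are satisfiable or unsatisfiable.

Try p = 1, q = 1, r = 2, s = 2, t = 1, u = 2.
Check constraint 3: u - q = 1; constraint 4: u + s = 4; constraint 7: u - p = 1. The remaining constraints are straightforward to verify.

Satisfiable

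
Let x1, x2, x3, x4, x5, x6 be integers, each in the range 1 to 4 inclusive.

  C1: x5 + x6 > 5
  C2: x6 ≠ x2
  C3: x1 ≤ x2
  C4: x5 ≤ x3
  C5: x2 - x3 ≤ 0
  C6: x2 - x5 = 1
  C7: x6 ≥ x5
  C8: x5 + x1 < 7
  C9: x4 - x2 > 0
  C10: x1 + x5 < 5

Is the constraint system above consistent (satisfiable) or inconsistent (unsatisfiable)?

Satisfiable

Setting (x1, x2, x3, x4, x5, x6) = (2, 3, 3, 4, 2, 4) satisfies everything: constraint 1: x5 + x6 = 6; constraint 5: x2 - x3 = 0, and the others follow.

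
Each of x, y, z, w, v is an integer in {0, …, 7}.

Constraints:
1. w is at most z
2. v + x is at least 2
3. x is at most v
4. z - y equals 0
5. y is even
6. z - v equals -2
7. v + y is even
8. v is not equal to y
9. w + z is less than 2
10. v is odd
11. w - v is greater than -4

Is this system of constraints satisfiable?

Unsatisfiable

Constraint 10 makes v odd and constraint 5 makes y even, so v + y must be odd. Constraint 7 says v + y is even — contradiction.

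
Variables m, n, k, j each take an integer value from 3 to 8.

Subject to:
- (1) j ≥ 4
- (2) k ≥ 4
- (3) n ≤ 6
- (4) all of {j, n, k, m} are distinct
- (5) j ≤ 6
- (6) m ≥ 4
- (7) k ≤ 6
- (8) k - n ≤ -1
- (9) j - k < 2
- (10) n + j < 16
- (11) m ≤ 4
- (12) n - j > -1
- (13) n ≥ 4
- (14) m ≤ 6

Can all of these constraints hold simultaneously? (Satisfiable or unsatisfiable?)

Constraints 1, 2, 3, 5, 6, 7, 13, and 14 confine each of j, n, k, m to the 3 values {4, …, 6}.
Constraint 4 requires all 4 of them to be distinct, but only 3 values are available — impossible by the pigeonhole principle.

Unsatisfiable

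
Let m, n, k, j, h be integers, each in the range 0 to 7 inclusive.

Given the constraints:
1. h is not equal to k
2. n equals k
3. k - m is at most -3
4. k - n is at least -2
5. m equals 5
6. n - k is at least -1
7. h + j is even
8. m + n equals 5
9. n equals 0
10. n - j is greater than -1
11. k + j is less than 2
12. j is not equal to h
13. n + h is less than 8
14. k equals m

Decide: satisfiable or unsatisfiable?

Constraint 9 fixes n = 0 and constraint 5 fixes m = 5. Constraints 2 and 14 give n = k = m, so n = m. But 0 ≠ 5 — contradiction.

Unsatisfiable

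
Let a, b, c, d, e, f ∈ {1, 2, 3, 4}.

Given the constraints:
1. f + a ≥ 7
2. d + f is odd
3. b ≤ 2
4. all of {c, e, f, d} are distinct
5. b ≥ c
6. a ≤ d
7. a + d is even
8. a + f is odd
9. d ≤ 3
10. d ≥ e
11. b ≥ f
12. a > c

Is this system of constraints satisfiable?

Unsatisfiable

From constraints 3 and 11: f ≤ b ≤ 2. From constraints 6 and 9: a ≤ d ≤ 3. Hence f + a ≤ 5. But constraint 1 requires f + a ≥ 7, and 7 > 5. Contradiction.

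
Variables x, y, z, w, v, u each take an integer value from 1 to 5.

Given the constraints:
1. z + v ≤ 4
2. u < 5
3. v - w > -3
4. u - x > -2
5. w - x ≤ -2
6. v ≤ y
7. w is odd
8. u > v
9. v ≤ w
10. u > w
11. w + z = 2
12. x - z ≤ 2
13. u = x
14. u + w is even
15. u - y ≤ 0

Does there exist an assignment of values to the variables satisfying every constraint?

Satisfiable

The assignment x = 3, y = 3, z = 1, w = 1, v = 1, u = 3 works:
  constraint 1 holds since z + v = 2.
  constraint 3 holds since v - w = 0.
  constraint 4 holds since u - x = 0.
The rest check out directly.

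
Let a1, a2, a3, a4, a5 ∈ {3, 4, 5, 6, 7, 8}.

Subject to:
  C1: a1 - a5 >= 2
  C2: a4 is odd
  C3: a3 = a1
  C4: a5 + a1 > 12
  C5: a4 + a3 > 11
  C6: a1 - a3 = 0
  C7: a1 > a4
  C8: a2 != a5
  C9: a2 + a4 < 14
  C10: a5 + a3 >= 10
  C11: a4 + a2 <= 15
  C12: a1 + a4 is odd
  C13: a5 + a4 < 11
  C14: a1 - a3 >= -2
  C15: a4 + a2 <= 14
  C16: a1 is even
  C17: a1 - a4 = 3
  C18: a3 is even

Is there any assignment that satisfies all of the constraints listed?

One satisfying assignment is a1 = 8, a2 = 7, a3 = 8, a4 = 5, a5 = 5.
For the less obvious constraints — constraint 1: a1 - a5 = 3; constraint 4: a5 + a1 = 13 — and the others hold by inspection.

Satisfiable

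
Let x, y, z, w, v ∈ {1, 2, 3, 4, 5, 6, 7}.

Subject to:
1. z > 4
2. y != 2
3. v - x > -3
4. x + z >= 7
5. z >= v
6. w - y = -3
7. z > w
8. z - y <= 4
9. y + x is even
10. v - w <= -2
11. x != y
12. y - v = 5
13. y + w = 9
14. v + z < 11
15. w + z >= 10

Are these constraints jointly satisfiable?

Try x = 2, y = 6, z = 7, w = 3, v = 1.
Check constraint 3: v - x = -1; constraint 4: x + z = 9; constraint 6: w - y = -3. The remaining constraints are straightforward to verify.

Satisfiable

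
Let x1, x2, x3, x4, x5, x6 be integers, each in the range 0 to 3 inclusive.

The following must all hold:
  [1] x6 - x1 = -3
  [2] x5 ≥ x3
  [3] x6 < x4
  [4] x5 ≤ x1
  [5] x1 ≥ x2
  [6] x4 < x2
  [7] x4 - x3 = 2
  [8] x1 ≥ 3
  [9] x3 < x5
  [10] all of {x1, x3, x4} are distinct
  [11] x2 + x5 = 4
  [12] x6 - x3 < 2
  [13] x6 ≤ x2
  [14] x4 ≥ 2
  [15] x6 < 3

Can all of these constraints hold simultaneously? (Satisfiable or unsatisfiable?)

Setting (x1, x2, x3, x4, x5, x6) = (3, 3, 0, 2, 1, 0) satisfies everything: constraint 1: x6 - x1 = -3; constraint 7: x4 - x3 = 2, and the others follow.

Satisfiable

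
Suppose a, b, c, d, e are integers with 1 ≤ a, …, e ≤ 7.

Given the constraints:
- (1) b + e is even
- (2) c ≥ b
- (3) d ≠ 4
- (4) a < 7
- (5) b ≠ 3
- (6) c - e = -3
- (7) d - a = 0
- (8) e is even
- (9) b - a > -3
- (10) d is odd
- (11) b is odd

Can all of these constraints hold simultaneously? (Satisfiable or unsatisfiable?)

Unsatisfiable

Constraint 11 makes b odd and constraint 8 makes e even, so b + e must be odd. Constraint 1 says b + e is even — contradiction.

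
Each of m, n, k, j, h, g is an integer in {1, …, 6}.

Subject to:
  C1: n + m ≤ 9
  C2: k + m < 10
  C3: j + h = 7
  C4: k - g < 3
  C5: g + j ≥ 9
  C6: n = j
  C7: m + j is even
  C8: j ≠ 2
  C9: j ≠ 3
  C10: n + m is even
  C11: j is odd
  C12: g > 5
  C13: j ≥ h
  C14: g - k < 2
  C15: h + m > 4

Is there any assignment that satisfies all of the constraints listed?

One satisfying assignment is m = 3, n = 5, k = 6, j = 5, h = 2, g = 6.
For the less obvious constraints — constraint 1: n + m = 8; constraint 2: k + m = 9 — and the others hold by inspection.

Satisfiable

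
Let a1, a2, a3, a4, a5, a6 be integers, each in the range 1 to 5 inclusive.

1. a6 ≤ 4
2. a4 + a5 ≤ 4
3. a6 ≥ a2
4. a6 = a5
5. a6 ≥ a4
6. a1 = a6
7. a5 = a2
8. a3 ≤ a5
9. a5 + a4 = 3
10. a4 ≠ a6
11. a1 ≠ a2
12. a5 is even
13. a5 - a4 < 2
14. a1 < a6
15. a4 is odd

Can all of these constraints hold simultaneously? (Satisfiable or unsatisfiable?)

From constraints 4, 6, and 7, a1 = a6 = a5 = a2, so a1 = a2. But constraint 11 says a1 ≠ a2. Contradiction.

Unsatisfiable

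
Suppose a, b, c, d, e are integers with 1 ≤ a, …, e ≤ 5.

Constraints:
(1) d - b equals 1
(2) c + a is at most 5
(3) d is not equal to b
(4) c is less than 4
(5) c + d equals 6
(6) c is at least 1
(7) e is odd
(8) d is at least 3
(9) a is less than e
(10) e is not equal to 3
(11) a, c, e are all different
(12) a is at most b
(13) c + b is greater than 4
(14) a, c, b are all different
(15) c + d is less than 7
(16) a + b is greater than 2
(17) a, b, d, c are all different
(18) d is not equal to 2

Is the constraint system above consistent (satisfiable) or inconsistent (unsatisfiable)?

The assignment a = 1, b = 3, c = 2, d = 4, e = 5 works:
  constraint 1 holds since d - b = 1.
  constraint 2 holds since c + a = 3.
The rest check out directly.

Satisfiable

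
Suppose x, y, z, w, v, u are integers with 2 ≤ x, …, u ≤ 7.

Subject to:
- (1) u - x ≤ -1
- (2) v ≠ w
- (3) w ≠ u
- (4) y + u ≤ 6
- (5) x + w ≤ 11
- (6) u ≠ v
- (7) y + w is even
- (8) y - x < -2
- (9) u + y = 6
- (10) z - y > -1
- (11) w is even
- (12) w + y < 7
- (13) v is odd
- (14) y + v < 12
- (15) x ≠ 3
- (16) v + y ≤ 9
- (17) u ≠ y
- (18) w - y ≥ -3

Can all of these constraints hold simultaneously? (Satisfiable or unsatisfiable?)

Satisfiable

Setting (x, y, z, w, v, u) = (6, 2, 2, 2, 7, 4) satisfies everything: constraint 1: u - x = -2; constraint 4: y + u = 6, and the others follow.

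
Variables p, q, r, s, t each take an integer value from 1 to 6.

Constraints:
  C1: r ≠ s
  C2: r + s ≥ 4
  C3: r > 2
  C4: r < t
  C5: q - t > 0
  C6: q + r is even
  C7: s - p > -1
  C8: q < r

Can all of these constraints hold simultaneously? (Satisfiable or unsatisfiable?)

Unsatisfiable

Constraints 4, 5, and 8 give q < r, r < t, t < q. Chaining: q < r < t < q, which forces q < q — impossible.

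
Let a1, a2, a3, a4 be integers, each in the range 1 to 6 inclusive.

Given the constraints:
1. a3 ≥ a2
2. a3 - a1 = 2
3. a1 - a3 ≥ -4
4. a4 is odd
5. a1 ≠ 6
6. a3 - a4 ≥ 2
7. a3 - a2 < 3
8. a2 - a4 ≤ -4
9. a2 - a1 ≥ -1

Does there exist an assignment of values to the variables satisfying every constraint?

Unsatisfiable

Constraints 3, 6, 8, and 9 give a4 − a2 ≥ 4, a2 − a1 ≥ -1, a1 − a3 ≥ -4, a3 − a4 ≥ 2.
Adding all 4 inequalities: the left sides telescope to 0, and the right sides sum to 4 + (-1) + (-4) + 2 = 1. So 0 ≥ 1, which is false.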